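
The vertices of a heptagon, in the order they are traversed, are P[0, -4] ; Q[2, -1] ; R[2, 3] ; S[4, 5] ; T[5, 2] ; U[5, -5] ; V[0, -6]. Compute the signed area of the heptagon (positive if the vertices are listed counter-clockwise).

Cross-terms: 8, 8, -2, -17, -35, -30, 0  ⇒  Σ = -68
Signed area = Σ/2 = -34 (negative ⇒ clockwise traversal).

-34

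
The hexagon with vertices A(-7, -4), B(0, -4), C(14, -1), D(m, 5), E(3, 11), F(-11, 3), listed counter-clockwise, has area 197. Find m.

The doubled signed area Σ (x_i y_{i+1} − x_{i+1} y_i) is linear in m.
With m=0 it equals 334; the coefficient of m is 12 (from the two edges through D).
So 12·m + 334 = 2·197 = 394 ⇒ m = 5.

5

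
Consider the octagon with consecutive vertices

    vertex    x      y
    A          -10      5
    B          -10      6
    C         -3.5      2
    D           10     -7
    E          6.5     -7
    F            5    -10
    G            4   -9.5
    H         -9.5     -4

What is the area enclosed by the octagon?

130.125

A→B: (-10)(6) − (-10)(5) = -10
B→C: (-10)(2) − (-3.5)(6) = 1
C→D: (-3.5)(-7) − (10)(2) = 4.5
D→E: (10)(-7) − (6.5)(-7) = -24.5
E→F: (6.5)(-10) − (5)(-7) = -30
F→G: (5)(-9.5) − (4)(-10) = -7.5
G→H: (4)(-4) − (-9.5)(-9.5) = -106.25
H→A: (-9.5)(5) − (-10)(-4) = -87.5
Σ = -260.25
Area = |Σ|/2 = 130.125.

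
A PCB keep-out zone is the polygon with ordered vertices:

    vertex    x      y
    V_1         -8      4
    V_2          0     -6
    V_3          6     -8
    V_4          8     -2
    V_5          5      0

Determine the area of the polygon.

83

Σ = (48) + (36) + (52) + (10) + (20) = 166
Area = |Σ|/2 = 83.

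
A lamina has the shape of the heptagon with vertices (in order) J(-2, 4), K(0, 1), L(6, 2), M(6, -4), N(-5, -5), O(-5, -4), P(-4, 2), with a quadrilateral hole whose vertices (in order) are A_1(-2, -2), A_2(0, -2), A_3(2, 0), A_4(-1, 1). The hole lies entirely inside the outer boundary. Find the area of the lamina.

Outer boundary:
Apply the shoelace formula: 2A = Σ (x_i·y_{i+1} − x_{i+1}·y_i), indices taken mod 7.
Cross-terms: -2, -6, -36, -50, -5, -26, -12  ⇒  Σ = -137
Area = |Σ|/2 = 68.5.
Hole:
Cross-terms: 4, 4, 2, 4  ⇒  Σ = 14
Area = |Σ|/2 = 7.
Net area = 68.5 − 7 = 61.5.

61.5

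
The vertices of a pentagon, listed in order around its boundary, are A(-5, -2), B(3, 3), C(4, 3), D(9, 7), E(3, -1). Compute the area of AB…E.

Apply the shoelace formula: 2A = Σ (x_i·y_{i+1} − x_{i+1}·y_i), indices taken mod 5.
A→B: (-5)(3) − (3)(-2) = -9
B→C: (3)(3) − (4)(3) = -3
C→D: (4)(7) − (9)(3) = 1
D→E: (9)(-1) − (3)(7) = -30
E→A: (3)(-2) − (-5)(-1) = -11
Σ = -52
Area = |Σ|/2 = 26.

26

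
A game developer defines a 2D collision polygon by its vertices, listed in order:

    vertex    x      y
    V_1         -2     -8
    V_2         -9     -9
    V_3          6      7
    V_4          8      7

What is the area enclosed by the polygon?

Apply the shoelace formula: 2A = Σ (x_i·y_{i+1} − x_{i+1}·y_i), indices taken mod 4.
Cross-terms: -54, -9, -14, -50  ⇒  Σ = -127
Area = |Σ|/2 = 63.5.

63.5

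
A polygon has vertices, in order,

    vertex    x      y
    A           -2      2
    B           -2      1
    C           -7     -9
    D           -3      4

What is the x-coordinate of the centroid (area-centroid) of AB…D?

Apply Gauss's area formula. First the cross-terms c_i = x_i·y_{i+1} − x_{i+1}·y_i:
  2, 25, -55, 2  ⇒  2A = -26, A = -13.
Then Σ (x_i + x_{i+1})·c_i = 307, so x̄ = 307 / (6·(-13)) = -307/78.

-307/78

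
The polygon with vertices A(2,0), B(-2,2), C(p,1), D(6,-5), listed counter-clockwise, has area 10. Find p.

The doubled signed area Σ (x_i y_{i+1} − x_{i+1} y_i) is linear in p.
With p=0 it equals 6; the coefficient of p is -7 (from the two edges through C).
So -7·p + 6 = 2·10 = 20 ⇒ p = -2.

-2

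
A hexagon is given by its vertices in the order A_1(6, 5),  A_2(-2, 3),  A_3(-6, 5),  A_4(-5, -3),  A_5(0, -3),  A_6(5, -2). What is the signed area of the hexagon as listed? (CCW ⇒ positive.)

73

A_1→A_2: (6)(3) − (-2)(5) = 28
A_2→A_3: (-2)(5) − (-6)(3) = 8
A_3→A_4: (-6)(-3) − (-5)(5) = 43
A_4→A_5: (-5)(-3) − (0)(-3) = 15
A_5→A_6: (0)(-2) − (5)(-3) = 15
A_6→A_1: (5)(5) − (6)(-2) = 37
Σ = 146
Signed area = Σ/2 = 73 (positive ⇒ counter-clockwise traversal).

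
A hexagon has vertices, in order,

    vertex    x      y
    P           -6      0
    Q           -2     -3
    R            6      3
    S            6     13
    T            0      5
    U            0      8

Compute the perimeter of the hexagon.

|PQ| = √((4)² + (-3)²) = √25 = 5
|QR| = √((8)² + (6)²) = √100 = 10
|RS| = √((0)² + (10)²) = √100 = 10
|ST| = √((-6)² + (-8)²) = √100 = 10
|TU| = √((0)² + (3)²) = √9 = 3
|UP| = √((-6)² + (-8)²) = √100 = 10
Perimeter = 5 + 10 + 10 + 10 + 3 + 10 = 48.

48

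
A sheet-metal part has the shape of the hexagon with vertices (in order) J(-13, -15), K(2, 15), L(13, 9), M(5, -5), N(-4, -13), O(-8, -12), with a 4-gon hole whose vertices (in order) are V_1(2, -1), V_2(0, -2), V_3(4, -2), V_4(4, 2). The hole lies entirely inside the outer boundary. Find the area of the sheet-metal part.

308.5

Outer boundary:
Apply Gauss's area formula: 2A = Σ (x_i·y_{i+1} − x_{i+1}·y_i), indices taken mod 6.
Cross-terms: -165, -177, -110, -85, -56, -36  ⇒  Σ = -629
Area = |Σ|/2 = 314.5.
Hole:
Apply Gauss's area formula: 2A = Σ (x_i·y_{i+1} − x_{i+1}·y_i), indices taken mod 4.
Σ = (-4) + (8) + (16) + (-8) = 12
Area = |Σ|/2 = 6.
Net area = 314.5 − 6 = 308.5.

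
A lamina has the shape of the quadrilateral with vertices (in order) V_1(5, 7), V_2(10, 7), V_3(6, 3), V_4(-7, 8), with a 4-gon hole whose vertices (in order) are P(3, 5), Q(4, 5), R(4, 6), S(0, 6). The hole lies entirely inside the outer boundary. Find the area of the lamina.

31

Outer boundary:
V_1→V_2: (5)(7) − (10)(7) = -35
V_2→V_3: (10)(3) − (6)(7) = -12
V_3→V_4: (6)(8) − (-7)(3) = 69
V_4→V_1: (-7)(7) − (5)(8) = -89
Σ = -67
Area = |Σ|/2 = 33.5.
Hole:
Apply the shoelace (surveyor's) formula: 2A = Σ (x_i·y_{i+1} − x_{i+1}·y_i), indices taken mod 4.
Σ = (-5) + (4) + (24) + (-18) = 5
Area = |Σ|/2 = 2.5.
Net area = 33.5 − 2.5 = 31.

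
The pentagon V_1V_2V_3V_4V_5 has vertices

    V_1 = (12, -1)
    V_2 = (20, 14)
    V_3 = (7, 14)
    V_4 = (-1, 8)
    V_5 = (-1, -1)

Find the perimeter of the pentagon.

62

|V_1V_2| = √((8)² + (15)²) = √289 = 17
|V_2V_3| = √((-13)² + (0)²) = √169 = 13
|V_3V_4| = √((-8)² + (-6)²) = √100 = 10
|V_4V_5| = √((0)² + (-9)²) = √81 = 9
|V_5V_1| = √((13)² + (0)²) = √169 = 13
Perimeter = 17 + 13 + 10 + 9 + 13 = 62.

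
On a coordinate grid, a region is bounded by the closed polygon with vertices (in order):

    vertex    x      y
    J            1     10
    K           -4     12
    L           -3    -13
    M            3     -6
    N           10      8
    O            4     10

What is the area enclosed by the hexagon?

Cross-terms: 52, 88, 57, 84, 68, 30  ⇒  Σ = 379
Area = |Σ|/2 = 189.5.

189.5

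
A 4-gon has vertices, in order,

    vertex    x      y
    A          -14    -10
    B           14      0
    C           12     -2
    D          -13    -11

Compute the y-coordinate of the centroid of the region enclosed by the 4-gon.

Apply Gauss's area formula. First the cross-terms c_i = x_i·y_{i+1} − x_{i+1}·y_i:
  140, -28, -158, -24  ⇒  2A = -70, A = -35.
Then Σ (y_i + y_{i+1})·c_i = 1214, so ȳ = 1214 / (6·(-35)) = -607/105.

-607/105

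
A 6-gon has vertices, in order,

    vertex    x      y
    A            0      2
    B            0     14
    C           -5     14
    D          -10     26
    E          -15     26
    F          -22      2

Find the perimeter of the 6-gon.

|AB| = √((0)² + (12)²) = √144 = 12
|BC| = √((-5)² + (0)²) = √25 = 5
|CD| = √((-5)² + (12)²) = √169 = 13
|DE| = √((-5)² + (0)²) = √25 = 5
|EF| = √((-7)² + (-24)²) = √625 = 25
|FA| = √((22)² + (0)²) = √484 = 22
Perimeter = 12 + 5 + 13 + 5 + 25 + 22 = 82.

82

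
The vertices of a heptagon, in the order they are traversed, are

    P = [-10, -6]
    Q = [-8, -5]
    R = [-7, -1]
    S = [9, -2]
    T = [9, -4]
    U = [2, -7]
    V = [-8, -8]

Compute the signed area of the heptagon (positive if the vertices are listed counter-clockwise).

Σ = (2) + (-27) + (23) + (-18) + (-55) + (-72) + (-32) = -179
Signed area = Σ/2 = -89.5 (negative ⇒ clockwise traversal).

-89.5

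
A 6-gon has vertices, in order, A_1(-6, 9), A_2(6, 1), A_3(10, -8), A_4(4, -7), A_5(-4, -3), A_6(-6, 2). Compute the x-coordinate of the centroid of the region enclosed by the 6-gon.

29/33

Apply the surveyor's formula. First the cross-terms c_i = x_i·y_{i+1} − x_{i+1}·y_i:
  -60, -58, -38, -40, -26, -42  ⇒  2A = -264, A = -132.
Then Σ (x_i + x_{i+1})·c_i = -696, so x̄ = -696 / (6·(-132)) = 29/33.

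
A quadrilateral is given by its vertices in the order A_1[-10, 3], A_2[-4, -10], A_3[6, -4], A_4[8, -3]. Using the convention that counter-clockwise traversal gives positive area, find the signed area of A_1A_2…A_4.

Cross-terms: 112, 76, 14, -6  ⇒  Σ = 196
Signed area = Σ/2 = 98 (positive ⇒ counter-clockwise traversal).

98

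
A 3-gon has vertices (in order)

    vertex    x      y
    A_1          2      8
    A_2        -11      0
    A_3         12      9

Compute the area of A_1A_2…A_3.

33.5

Apply the shoelace (surveyor's) formula: 2A = Σ (x_i·y_{i+1} − x_{i+1}·y_i), indices taken mod 3.
A_1→A_2: (2)(0) − (-11)(8) = 88
A_2→A_3: (-11)(9) − (12)(0) = -99
A_3→A_1: (12)(8) − (2)(9) = 78
Σ = 67
Area = |Σ|/2 = 33.5.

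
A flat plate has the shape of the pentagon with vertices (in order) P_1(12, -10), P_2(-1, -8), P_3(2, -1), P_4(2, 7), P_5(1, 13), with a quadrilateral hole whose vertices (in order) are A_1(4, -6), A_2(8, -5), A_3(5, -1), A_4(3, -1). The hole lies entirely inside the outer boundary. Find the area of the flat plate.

Outer boundary:
Σ = (-106) + (17) + (16) + (19) + (-166) = -220
Area = |Σ|/2 = 110.
Hole:
A_1→A_2: (4)(-5) − (8)(-6) = 28
A_2→A_3: (8)(-1) − (5)(-5) = 17
A_3→A_4: (5)(-1) − (3)(-1) = -2
A_4→A_1: (3)(-6) − (4)(-1) = -14
Σ = 29
Area = |Σ|/2 = 14.5.
Net area = 110 − 14.5 = 95.5.

95.5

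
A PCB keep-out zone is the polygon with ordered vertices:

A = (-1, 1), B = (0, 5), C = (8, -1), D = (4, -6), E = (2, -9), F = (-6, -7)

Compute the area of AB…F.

97

A→B: (-1)(5) − (0)(1) = -5
B→C: (0)(-1) − (8)(5) = -40
C→D: (8)(-6) − (4)(-1) = -44
D→E: (4)(-9) − (2)(-6) = -24
E→F: (2)(-7) − (-6)(-9) = -68
F→A: (-6)(1) − (-1)(-7) = -13
Σ = -194
Area = |Σ|/2 = 97.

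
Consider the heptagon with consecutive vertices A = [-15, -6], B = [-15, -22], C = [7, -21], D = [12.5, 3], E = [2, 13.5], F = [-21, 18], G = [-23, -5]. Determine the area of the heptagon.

Apply the shoelace formula: 2A = Σ (x_i·y_{i+1} − x_{i+1}·y_i), indices taken mod 7.
A→B: (-15)(-22) − (-15)(-6) = 240
B→C: (-15)(-21) − (7)(-22) = 469
C→D: (7)(3) − (12.5)(-21) = 283.5
D→E: (12.5)(13.5) − (2)(3) = 162.75
E→F: (2)(18) − (-21)(13.5) = 319.5
F→G: (-21)(-5) − (-23)(18) = 519
G→A: (-23)(-6) − (-15)(-5) = 63
Σ = 2056.75
Area = |Σ|/2 = 1028.375.

1028.375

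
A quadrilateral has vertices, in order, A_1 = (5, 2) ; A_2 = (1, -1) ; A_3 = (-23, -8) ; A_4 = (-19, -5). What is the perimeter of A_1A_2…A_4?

|A_1A_2| = √((-4)² + (-3)²) = √25 = 5
|A_2A_3| = √((-24)² + (-7)²) = √625 = 25
|A_3A_4| = √((4)² + (3)²) = √25 = 5
|A_4A_1| = √((24)² + (7)²) = √625 = 25
Perimeter = 5 + 25 + 5 + 25 = 60.

60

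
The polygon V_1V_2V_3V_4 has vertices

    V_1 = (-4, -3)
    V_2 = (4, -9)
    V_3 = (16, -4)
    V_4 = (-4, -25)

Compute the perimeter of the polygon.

74

|V_1V_2| = √((8)² + (-6)²) = √100 = 10
|V_2V_3| = √((12)² + (5)²) = √169 = 13
|V_3V_4| = √((-20)² + (-21)²) = √841 = 29
|V_4V_1| = √((0)² + (22)²) = √484 = 22
Perimeter = 10 + 13 + 29 + 22 = 74.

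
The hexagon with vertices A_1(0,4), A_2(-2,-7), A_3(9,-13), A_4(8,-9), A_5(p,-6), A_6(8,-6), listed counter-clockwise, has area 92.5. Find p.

11

The doubled signed area Σ (x_i y_{i+1} − x_{i+1} y_i) is linear in p.
With p=0 it equals 152; the coefficient of p is 3 (from the two edges through A_5).
So 3·p + 152 = 2·92.5 = 185 ⇒ p = 11.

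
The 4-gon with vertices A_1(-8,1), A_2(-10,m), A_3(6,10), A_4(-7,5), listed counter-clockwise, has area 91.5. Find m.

Write out the shoelace sum; only the two edges meeting at A_2 involve m:
2·Area = [((-8)·m − (-10)·1) + ((-10)·10 − 6·m)] + 133
       = -14·m + 43 = 183
⇒ m = -10.

-10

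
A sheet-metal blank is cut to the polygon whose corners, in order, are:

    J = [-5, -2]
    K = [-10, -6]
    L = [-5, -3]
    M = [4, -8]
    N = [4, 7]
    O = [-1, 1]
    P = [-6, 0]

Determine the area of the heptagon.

Apply the surveyor's formula: 2A = Σ (x_i·y_{i+1} − x_{i+1}·y_i), indices taken mod 7.
Σ = (10) + (0) + (52) + (60) + (11) + (6) + (12) = 151
Area = |Σ|/2 = 75.5.

75.5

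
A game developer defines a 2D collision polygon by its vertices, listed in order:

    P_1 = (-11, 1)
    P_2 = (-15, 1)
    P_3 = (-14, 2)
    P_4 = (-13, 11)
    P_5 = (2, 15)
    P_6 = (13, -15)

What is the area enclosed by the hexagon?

367

Apply the shoelace formula: 2A = Σ (x_i·y_{i+1} − x_{i+1}·y_i), indices taken mod 6.
Cross-terms: 4, -16, -128, -217, -225, -152  ⇒  Σ = -734
Area = |Σ|/2 = 367.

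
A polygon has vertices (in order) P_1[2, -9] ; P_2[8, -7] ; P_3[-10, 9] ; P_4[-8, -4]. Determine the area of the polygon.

Apply the shoelace formula: 2A = Σ (x_i·y_{i+1} − x_{i+1}·y_i), indices taken mod 4.
Cross-terms: 58, 2, 112, 80  ⇒  Σ = 252
Area = |Σ|/2 = 126.

126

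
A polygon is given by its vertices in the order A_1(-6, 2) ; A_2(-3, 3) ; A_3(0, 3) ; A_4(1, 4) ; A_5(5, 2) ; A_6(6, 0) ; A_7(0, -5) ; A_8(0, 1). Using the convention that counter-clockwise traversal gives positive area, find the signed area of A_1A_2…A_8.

Apply the surveyor's formula: 2A = Σ (x_i·y_{i+1} − x_{i+1}·y_i), indices taken mod 8.
Cross-terms: -12, -9, -3, -18, -12, -30, 0, 6  ⇒  Σ = -78
Signed area = Σ/2 = -39 (negative ⇒ clockwise traversal).

-39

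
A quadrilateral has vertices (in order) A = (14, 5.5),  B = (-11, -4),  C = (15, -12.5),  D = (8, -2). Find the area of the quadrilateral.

Apply the shoelace (surveyor's) formula: 2A = Σ (x_i·y_{i+1} − x_{i+1}·y_i), indices taken mod 4.
Σ = (4.5) + (197.5) + (70) + (72) = 344
Area = |Σ|/2 = 172.

172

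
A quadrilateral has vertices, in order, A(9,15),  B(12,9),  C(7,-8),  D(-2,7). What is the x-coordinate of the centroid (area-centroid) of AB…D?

931/159

Apply Gauss's area formula. First the cross-terms c_i = x_i·y_{i+1} − x_{i+1}·y_i:
  -99, -159, 33, -93  ⇒  2A = -318, A = -159.
Then Σ (x_i + x_{i+1})·c_i = -5586, so x̄ = -5586 / (6·(-159)) = 931/159.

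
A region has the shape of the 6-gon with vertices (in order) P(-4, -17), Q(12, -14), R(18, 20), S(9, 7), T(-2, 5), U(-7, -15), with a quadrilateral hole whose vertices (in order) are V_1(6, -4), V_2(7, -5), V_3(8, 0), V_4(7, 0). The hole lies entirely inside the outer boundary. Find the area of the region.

Outer boundary:
Apply the surveyor's formula: 2A = Σ (x_i·y_{i+1} − x_{i+1}·y_i), indices taken mod 6.
Σ = (260) + (492) + (-54) + (59) + (65) + (59) = 881
Area = |Σ|/2 = 440.5.
Hole:
V_1→V_2: (6)(-5) − (7)(-4) = -2
V_2→V_3: (7)(0) − (8)(-5) = 40
V_3→V_4: (8)(0) − (7)(0) = 0
V_4→V_1: (7)(-4) − (6)(0) = -28
Σ = 10
Area = |Σ|/2 = 5.
Net area = 440.5 − 5 = 435.5.

435.5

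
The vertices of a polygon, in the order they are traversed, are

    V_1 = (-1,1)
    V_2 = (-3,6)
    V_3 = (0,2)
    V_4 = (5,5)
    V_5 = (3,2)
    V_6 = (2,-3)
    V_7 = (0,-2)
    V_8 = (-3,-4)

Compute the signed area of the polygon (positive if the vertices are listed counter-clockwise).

-27

V_1→V_2: (-1)(6) − (-3)(1) = -3
V_2→V_3: (-3)(2) − (0)(6) = -6
V_3→V_4: (0)(5) − (5)(2) = -10
V_4→V_5: (5)(2) − (3)(5) = -5
V_5→V_6: (3)(-3) − (2)(2) = -13
V_6→V_7: (2)(-2) − (0)(-3) = -4
V_7→V_8: (0)(-4) − (-3)(-2) = -6
V_8→V_1: (-3)(1) − (-1)(-4) = -7
Σ = -54
Signed area = Σ/2 = -27 (negative ⇒ clockwise traversal).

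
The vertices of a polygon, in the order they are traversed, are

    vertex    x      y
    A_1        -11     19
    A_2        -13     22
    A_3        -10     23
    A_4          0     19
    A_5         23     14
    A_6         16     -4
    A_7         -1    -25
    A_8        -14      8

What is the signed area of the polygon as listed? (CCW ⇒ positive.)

-978.5

Apply the surveyor's formula: 2A = Σ (x_i·y_{i+1} − x_{i+1}·y_i), indices taken mod 8.
Σ = (5) + (-79) + (-190) + (-437) + (-316) + (-404) + (-358) + (-178) = -1957
Signed area = Σ/2 = -978.5 (negative ⇒ clockwise traversal).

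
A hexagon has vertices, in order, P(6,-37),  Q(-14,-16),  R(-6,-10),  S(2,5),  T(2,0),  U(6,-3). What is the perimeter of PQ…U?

100

|PQ| = √((-20)² + (21)²) = √841 = 29
|QR| = √((8)² + (6)²) = √100 = 10
|RS| = √((8)² + (15)²) = √289 = 17
|ST| = √((0)² + (-5)²) = √25 = 5
|TU| = √((4)² + (-3)²) = √25 = 5
|UP| = √((0)² + (-34)²) = √1156 = 34
Perimeter = 29 + 10 + 17 + 5 + 5 + 34 = 100.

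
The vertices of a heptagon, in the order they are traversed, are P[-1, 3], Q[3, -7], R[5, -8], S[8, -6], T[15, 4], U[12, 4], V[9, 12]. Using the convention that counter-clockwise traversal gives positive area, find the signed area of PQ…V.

Apply the shoelace (surveyor's) formula: 2A = Σ (x_i·y_{i+1} − x_{i+1}·y_i), indices taken mod 7.
Σ = (-2) + (11) + (34) + (122) + (12) + (108) + (39) = 324
Signed area = Σ/2 = 162 (positive ⇒ counter-clockwise traversal).

162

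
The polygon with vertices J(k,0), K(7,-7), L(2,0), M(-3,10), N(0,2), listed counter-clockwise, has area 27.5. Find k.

Write out the shoelace sum; only the two edges meeting at J involve k:
2·Area = [(0·0 − k·2) + (k·(-7) − 7·0)] + 28
       = -9·k + 28 = 55
⇒ k = -3.

-3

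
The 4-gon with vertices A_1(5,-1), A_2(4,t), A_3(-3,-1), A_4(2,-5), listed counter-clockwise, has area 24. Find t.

1

Write out the shoelace sum; only the two edges meeting at A_2 involve t:
2·Area = [(5·t − 4·(-1)) + (4·(-1) − (-3)·t)] + 40
       = 8·t + 40 = 48
⇒ t = 1.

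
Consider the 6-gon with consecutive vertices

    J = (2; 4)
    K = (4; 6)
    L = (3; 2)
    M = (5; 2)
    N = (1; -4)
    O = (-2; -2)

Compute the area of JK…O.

Apply the shoelace formula: 2A = Σ (x_i·y_{i+1} − x_{i+1}·y_i), indices taken mod 6.
Σ = (-4) + (-10) + (-4) + (-22) + (-10) + (-4) = -54
Area = |Σ|/2 = 27.

27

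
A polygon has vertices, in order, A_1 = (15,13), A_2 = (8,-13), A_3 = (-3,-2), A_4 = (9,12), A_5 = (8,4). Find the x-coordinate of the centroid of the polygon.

Apply the surveyor's formula. First the cross-terms c_i = x_i·y_{i+1} − x_{i+1}·y_i:
  -299, -55, -18, -60, 44  ⇒  2A = -388, A = -194.
Then Σ (x_i + x_{i+1})·c_i = -7268, so x̄ = -7268 / (6·(-194)) = 1817/291.

1817/291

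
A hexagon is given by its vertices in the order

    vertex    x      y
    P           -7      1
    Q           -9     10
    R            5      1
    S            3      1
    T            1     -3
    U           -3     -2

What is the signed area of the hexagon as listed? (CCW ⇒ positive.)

-78

Apply Gauss's area formula: 2A = Σ (x_i·y_{i+1} − x_{i+1}·y_i), indices taken mod 6.
P→Q: (-7)(10) − (-9)(1) = -61
Q→R: (-9)(1) − (5)(10) = -59
R→S: (5)(1) − (3)(1) = 2
S→T: (3)(-3) − (1)(1) = -10
T→U: (1)(-2) − (-3)(-3) = -11
U→P: (-3)(1) − (-7)(-2) = -17
Σ = -156
Signed area = Σ/2 = -78 (negative ⇒ clockwise traversal).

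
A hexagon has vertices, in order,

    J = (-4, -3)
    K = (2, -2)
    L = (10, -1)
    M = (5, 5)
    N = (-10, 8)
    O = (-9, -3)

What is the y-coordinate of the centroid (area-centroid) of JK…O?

281/147

Apply the shoelace formula. First the cross-terms c_i = x_i·y_{i+1} − x_{i+1}·y_i:
  14, 18, 55, 90, 102, 15  ⇒  2A = 294, A = 147.
Then Σ (y_i + y_{i+1})·c_i = 1686, so ȳ = 1686 / (6·147) = 281/147.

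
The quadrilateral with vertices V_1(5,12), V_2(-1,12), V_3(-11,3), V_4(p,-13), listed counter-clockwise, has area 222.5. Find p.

Write out the shoelace sum; only the two edges meeting at V_4 involve p:
2·Area = [((-11)·(-13) − p·3) + (p·12 − 5·(-13))] + 201
       = 9·p + 409 = 445
⇒ p = 4.

4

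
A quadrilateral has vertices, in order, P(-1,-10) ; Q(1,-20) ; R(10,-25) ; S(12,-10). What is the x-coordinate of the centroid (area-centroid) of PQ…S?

Apply the shoelace (surveyor's) formula. First the cross-terms c_i = x_i·y_{i+1} − x_{i+1}·y_i:
  30, 175, 200, -130  ⇒  2A = 275, A = 137.5.
Then Σ (x_i + x_{i+1})·c_i = 4895, so x̄ = 4895 / (6·137.5) = 89/15.

89/15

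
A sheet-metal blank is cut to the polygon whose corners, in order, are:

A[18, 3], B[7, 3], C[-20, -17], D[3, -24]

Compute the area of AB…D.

Apply Gauss's area formula: 2A = Σ (x_i·y_{i+1} − x_{i+1}·y_i), indices taken mod 4.
Cross-terms: 33, -59, 531, 441  ⇒  Σ = 946
Area = |Σ|/2 = 473.

473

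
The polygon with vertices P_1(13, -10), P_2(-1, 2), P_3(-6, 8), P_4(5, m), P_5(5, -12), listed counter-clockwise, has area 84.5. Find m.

Write out the shoelace sum; only the two edges meeting at P_4 involve m:
2·Area = [((-6)·m − 5·8) + (5·(-12) − 5·m)] + 126
       = -11·m + 26 = 169
⇒ m = -13.

-13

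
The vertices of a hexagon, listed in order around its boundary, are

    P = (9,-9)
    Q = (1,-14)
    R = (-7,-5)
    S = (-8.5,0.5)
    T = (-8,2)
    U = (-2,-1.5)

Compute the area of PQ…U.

115.75

P→Q: (9)(-14) − (1)(-9) = -117
Q→R: (1)(-5) − (-7)(-14) = -103
R→S: (-7)(0.5) − (-8.5)(-5) = -46
S→T: (-8.5)(2) − (-8)(0.5) = -13
T→U: (-8)(-1.5) − (-2)(2) = 16
U→P: (-2)(-9) − (9)(-1.5) = 31.5
Σ = -231.5
Area = |Σ|/2 = 115.75.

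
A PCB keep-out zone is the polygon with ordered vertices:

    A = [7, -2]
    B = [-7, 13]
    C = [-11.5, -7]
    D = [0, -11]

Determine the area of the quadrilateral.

239.5

Apply the shoelace formula: 2A = Σ (x_i·y_{i+1} − x_{i+1}·y_i), indices taken mod 4.
Cross-terms: 77, 198.5, 126.5, 77  ⇒  Σ = 479
Area = |Σ|/2 = 239.5.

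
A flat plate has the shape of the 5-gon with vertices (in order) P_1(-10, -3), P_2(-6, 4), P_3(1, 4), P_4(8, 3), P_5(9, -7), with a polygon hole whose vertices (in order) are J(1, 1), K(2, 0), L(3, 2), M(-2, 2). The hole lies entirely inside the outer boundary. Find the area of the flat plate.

143.5

Outer boundary:
Apply the surveyor's formula: 2A = Σ (x_i·y_{i+1} − x_{i+1}·y_i), indices taken mod 5.
P_1→P_2: (-10)(4) − (-6)(-3) = -58
P_2→P_3: (-6)(4) − (1)(4) = -28
P_3→P_4: (1)(3) − (8)(4) = -29
P_4→P_5: (8)(-7) − (9)(3) = -83
P_5→P_1: (9)(-3) − (-10)(-7) = -97
Σ = -295
Area = |Σ|/2 = 147.5.
Hole:
Apply the shoelace formula: 2A = Σ (x_i·y_{i+1} − x_{i+1}·y_i), indices taken mod 4.
Σ = (-2) + (4) + (10) + (-4) = 8
Area = |Σ|/2 = 4.
Net area = 147.5 − 4 = 143.5.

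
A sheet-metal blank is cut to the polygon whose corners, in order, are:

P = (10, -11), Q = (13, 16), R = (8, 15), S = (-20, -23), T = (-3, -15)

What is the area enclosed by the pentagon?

Apply Gauss's area formula: 2A = Σ (x_i·y_{i+1} − x_{i+1}·y_i), indices taken mod 5.
Cross-terms: 303, 67, 116, 231, 183  ⇒  Σ = 900
Area = |Σ|/2 = 450.

450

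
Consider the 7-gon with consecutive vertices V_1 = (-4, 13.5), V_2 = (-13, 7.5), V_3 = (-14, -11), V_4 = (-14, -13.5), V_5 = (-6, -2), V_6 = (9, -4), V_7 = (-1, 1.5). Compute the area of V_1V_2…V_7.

Σ = (145.5) + (248) + (35) + (-53) + (42) + (9.5) + (-7.5) = 419.5
Area = |Σ|/2 = 209.75.

209.75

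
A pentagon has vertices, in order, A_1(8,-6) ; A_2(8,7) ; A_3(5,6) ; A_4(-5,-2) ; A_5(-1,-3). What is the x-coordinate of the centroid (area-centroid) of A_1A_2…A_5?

131/36

Apply Gauss's area formula. First the cross-terms c_i = x_i·y_{i+1} − x_{i+1}·y_i:
  104, 13, 20, 13, 30  ⇒  2A = 180, A = 90.
Then Σ (x_i + x_{i+1})·c_i = 1965, so x̄ = 1965 / (6·90) = 131/36.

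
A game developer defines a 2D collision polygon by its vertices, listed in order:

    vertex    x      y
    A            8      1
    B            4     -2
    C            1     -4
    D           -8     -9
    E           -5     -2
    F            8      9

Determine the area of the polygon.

Apply the surveyor's formula: 2A = Σ (x_i·y_{i+1} − x_{i+1}·y_i), indices taken mod 6.
Cross-terms: -20, -14, -41, -29, -29, -64  ⇒  Σ = -197
Area = |Σ|/2 = 98.5.

98.5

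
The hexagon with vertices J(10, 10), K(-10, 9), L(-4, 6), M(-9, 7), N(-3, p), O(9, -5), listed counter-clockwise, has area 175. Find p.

Write out the shoelace sum; only the two edges meeting at N involve p:
2·Area = [((-9)·p − (-3)·7) + ((-3)·(-5) − 9·p)] + 332
       = -18·p + 368 = 350
⇒ p = 1.

1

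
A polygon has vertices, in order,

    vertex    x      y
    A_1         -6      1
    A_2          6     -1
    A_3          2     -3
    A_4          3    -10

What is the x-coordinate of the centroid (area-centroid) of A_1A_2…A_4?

Apply the surveyor's formula. First the cross-terms c_i = x_i·y_{i+1} − x_{i+1}·y_i:
  0, -16, -11, -57  ⇒  2A = -84, A = -42.
Then Σ (x_i + x_{i+1})·c_i = -12, so x̄ = -12 / (6·(-42)) = 1/21.

1/21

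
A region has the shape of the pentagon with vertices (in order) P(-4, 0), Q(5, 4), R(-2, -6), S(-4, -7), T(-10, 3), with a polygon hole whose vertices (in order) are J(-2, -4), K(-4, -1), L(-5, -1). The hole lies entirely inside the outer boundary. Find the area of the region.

57.5

Outer boundary:
Apply Gauss's area formula: 2A = Σ (x_i·y_{i+1} − x_{i+1}·y_i), indices taken mod 5.
Σ = (-16) + (-22) + (-10) + (-82) + (12) = -118
Area = |Σ|/2 = 59.
Hole:
Σ = (-14) + (-1) + (18) = 3
Area = |Σ|/2 = 1.5.
Net area = 59 − 1.5 = 57.5.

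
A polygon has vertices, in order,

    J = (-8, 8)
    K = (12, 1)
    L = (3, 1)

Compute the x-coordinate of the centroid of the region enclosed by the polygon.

7/3

Apply the shoelace (surveyor's) formula. First the cross-terms c_i = x_i·y_{i+1} − x_{i+1}·y_i:
  -104, 9, 32  ⇒  2A = -63, A = -31.5.
Then Σ (x_i + x_{i+1})·c_i = -441, so x̄ = -441 / (6·(-31.5)) = 7/3.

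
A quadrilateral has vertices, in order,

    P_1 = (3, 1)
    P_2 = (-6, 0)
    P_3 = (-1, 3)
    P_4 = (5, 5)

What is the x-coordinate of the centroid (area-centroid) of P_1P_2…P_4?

Apply Gauss's area formula. First the cross-terms c_i = x_i·y_{i+1} − x_{i+1}·y_i:
  6, -18, -20, -10  ⇒  2A = -42, A = -21.
Then Σ (x_i + x_{i+1})·c_i = -52, so x̄ = -52 / (6·(-21)) = 26/63.

26/63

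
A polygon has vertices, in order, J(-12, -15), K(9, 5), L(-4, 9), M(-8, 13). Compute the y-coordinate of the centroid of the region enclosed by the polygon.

Apply Gauss's area formula. First the cross-terms c_i = x_i·y_{i+1} − x_{i+1}·y_i:
  75, 101, 20, 276  ⇒  2A = 472, A = 236.
Then Σ (y_i + y_{i+1})·c_i = 552, so ȳ = 552 / (6·236) = 23/59.

23/59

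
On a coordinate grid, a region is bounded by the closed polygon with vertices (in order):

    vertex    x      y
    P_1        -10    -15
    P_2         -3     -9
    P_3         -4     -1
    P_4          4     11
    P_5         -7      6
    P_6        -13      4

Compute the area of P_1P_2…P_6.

179

Apply Gauss's area formula: 2A = Σ (x_i·y_{i+1} − x_{i+1}·y_i), indices taken mod 6.
Σ = (45) + (-33) + (-40) + (101) + (50) + (235) = 358
Area = |Σ|/2 = 179.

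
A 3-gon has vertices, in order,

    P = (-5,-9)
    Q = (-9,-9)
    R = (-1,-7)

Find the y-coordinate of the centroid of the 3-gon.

-25/3

Apply the surveyor's formula. First the cross-terms c_i = x_i·y_{i+1} − x_{i+1}·y_i:
  -36, 54, -26  ⇒  2A = -8, A = -4.
Then Σ (y_i + y_{i+1})·c_i = 200, so ȳ = 200 / (6·(-4)) = -25/3.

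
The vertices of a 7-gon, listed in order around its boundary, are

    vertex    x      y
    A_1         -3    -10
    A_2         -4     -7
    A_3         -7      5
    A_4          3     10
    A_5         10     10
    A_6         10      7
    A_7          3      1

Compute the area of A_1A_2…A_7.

Apply the shoelace formula: 2A = Σ (x_i·y_{i+1} − x_{i+1}·y_i), indices taken mod 7.
Cross-terms: -19, -69, -85, -70, -30, -11, -27  ⇒  Σ = -311
Area = |Σ|/2 = 155.5.

155.5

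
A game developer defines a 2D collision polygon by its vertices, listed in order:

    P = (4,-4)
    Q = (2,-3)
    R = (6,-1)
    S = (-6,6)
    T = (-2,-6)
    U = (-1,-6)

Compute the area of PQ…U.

62

Σ = (-4) + (16) + (30) + (48) + (6) + (28) = 124
Area = |Σ|/2 = 62.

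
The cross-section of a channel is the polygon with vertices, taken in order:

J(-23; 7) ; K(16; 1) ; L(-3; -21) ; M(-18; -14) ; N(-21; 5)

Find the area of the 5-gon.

J→K: (-23)(1) − (16)(7) = -135
K→L: (16)(-21) − (-3)(1) = -333
L→M: (-3)(-14) − (-18)(-21) = -336
M→N: (-18)(5) − (-21)(-14) = -384
N→J: (-21)(7) − (-23)(5) = -32
Σ = -1220
Area = |Σ|/2 = 610.

610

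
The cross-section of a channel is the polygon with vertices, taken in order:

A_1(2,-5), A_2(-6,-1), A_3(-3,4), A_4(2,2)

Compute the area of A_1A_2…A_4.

43.5

Apply the shoelace formula: 2A = Σ (x_i·y_{i+1} − x_{i+1}·y_i), indices taken mod 4.
Σ = (-32) + (-27) + (-14) + (-14) = -87
Area = |Σ|/2 = 43.5.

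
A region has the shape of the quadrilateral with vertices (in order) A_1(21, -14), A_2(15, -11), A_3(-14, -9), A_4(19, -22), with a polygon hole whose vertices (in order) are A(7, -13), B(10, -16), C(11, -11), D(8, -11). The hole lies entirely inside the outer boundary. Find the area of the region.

170.5

Outer boundary:
Σ = (-21) + (-289) + (479) + (196) = 365
Area = |Σ|/2 = 182.5.
Hole:
Apply the shoelace formula: 2A = Σ (x_i·y_{i+1} − x_{i+1}·y_i), indices taken mod 4.
A→B: (7)(-16) − (10)(-13) = 18
B→C: (10)(-11) − (11)(-16) = 66
C→D: (11)(-11) − (8)(-11) = -33
D→A: (8)(-13) − (7)(-11) = -27
Σ = 24
Area = |Σ|/2 = 12.
Net area = 182.5 − 12 = 170.5.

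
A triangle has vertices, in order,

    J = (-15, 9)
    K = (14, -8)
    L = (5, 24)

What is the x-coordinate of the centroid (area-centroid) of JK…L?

Apply the shoelace (surveyor's) formula. First the cross-terms c_i = x_i·y_{i+1} − x_{i+1}·y_i:
  -6, 376, 405  ⇒  2A = 775, A = 387.5.
Then Σ (x_i + x_{i+1})·c_i = 3100, so x̄ = 3100 / (6·387.5) = 4/3.

4/3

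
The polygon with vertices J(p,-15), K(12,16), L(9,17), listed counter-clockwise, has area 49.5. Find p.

Write out the shoelace sum; only the two edges meeting at J involve p:
2·Area = [(9·(-15) − p·17) + (p·16 − 12·(-15))] + 60
       = -1·p + 105 = 99
⇒ p = 6.

6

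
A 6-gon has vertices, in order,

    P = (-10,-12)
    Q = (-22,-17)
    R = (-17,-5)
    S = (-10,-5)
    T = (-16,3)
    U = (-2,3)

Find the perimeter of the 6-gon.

|PQ| = √((-12)² + (-5)²) = √169 = 13
|QR| = √((5)² + (12)²) = √169 = 13
|RS| = √((7)² + (0)²) = √49 = 7
|ST| = √((-6)² + (8)²) = √100 = 10
|TU| = √((14)² + (0)²) = √196 = 14
|UP| = √((-8)² + (-15)²) = √289 = 17
Perimeter = 13 + 13 + 7 + 10 + 14 + 17 = 74.

74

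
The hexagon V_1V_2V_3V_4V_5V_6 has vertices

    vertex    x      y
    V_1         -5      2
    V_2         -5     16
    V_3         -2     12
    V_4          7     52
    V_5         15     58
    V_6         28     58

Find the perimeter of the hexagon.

148

|V_1V_2| = √((0)² + (14)²) = √196 = 14
|V_2V_3| = √((3)² + (-4)²) = √25 = 5
|V_3V_4| = √((9)² + (40)²) = √1681 = 41
|V_4V_5| = √((8)² + (6)²) = √100 = 10
|V_5V_6| = √((13)² + (0)²) = √169 = 13
|V_6V_1| = √((-33)² + (-56)²) = √4225 = 65
Perimeter = 14 + 5 + 41 + 10 + 13 + 65 = 148.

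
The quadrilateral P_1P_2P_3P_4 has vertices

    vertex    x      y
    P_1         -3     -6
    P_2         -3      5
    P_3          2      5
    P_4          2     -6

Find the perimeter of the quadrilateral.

32

|P_1P_2| = √((0)² + (11)²) = √121 = 11
|P_2P_3| = √((5)² + (0)²) = √25 = 5
|P_3P_4| = √((0)² + (-11)²) = √121 = 11
|P_4P_1| = √((-5)² + (0)²) = √25 = 5
Perimeter = 11 + 5 + 11 + 5 = 32.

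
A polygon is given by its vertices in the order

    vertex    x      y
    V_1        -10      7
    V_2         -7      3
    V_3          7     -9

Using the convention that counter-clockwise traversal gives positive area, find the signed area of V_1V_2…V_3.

Apply the shoelace formula: 2A = Σ (x_i·y_{i+1} − x_{i+1}·y_i), indices taken mod 3.
V_1→V_2: (-10)(3) − (-7)(7) = 19
V_2→V_3: (-7)(-9) − (7)(3) = 42
V_3→V_1: (7)(7) − (-10)(-9) = -41
Σ = 20
Signed area = Σ/2 = 10 (positive ⇒ counter-clockwise traversal).

10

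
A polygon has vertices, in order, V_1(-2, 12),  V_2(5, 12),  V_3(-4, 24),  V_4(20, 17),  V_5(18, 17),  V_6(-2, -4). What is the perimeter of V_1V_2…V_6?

|V_1V_2| = √((7)² + (0)²) = √49 = 7
|V_2V_3| = √((-9)² + (12)²) = √225 = 15
|V_3V_4| = √((24)² + (-7)²) = √625 = 25
|V_4V_5| = √((-2)² + (0)²) = √4 = 2
|V_5V_6| = √((-20)² + (-21)²) = √841 = 29
|V_6V_1| = √((0)² + (16)²) = √256 = 16
Perimeter = 7 + 15 + 25 + 2 + 29 + 16 = 94.

94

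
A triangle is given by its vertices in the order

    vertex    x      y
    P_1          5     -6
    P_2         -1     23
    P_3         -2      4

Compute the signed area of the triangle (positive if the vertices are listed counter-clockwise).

71.5

Apply the surveyor's formula: 2A = Σ (x_i·y_{i+1} − x_{i+1}·y_i), indices taken mod 3.
Cross-terms: 109, 42, -8  ⇒  Σ = 143
Signed area = Σ/2 = 71.5 (positive ⇒ counter-clockwise traversal).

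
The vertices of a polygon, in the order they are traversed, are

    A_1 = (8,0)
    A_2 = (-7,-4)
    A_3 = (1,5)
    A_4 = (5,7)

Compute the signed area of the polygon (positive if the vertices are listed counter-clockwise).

-68.5

Apply the surveyor's formula: 2A = Σ (x_i·y_{i+1} − x_{i+1}·y_i), indices taken mod 4.
Σ = (-32) + (-31) + (-18) + (-56) = -137
Signed area = Σ/2 = -68.5 (negative ⇒ clockwise traversal).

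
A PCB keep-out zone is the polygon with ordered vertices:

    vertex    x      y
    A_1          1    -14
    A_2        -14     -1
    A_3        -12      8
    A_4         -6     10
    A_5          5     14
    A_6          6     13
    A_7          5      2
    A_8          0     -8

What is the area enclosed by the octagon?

315.5

Cross-terms: -197, -124, -72, -134, -19, -53, -40, 8  ⇒  Σ = -631
Area = |Σ|/2 = 315.5.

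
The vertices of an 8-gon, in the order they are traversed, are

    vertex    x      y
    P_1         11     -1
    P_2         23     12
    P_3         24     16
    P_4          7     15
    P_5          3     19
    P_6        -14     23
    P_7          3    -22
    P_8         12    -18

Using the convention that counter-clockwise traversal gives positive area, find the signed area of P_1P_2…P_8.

770.5

Apply the shoelace formula: 2A = Σ (x_i·y_{i+1} − x_{i+1}·y_i), indices taken mod 8.
Σ = (155) + (80) + (248) + (88) + (335) + (239) + (210) + (186) = 1541
Signed area = Σ/2 = 770.5 (positive ⇒ counter-clockwise traversal).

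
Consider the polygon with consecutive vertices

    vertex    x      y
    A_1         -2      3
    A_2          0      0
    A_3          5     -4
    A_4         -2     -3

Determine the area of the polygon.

17.5

A_1→A_2: (-2)(0) − (0)(3) = 0
A_2→A_3: (0)(-4) − (5)(0) = 0
A_3→A_4: (5)(-3) − (-2)(-4) = -23
A_4→A_1: (-2)(3) − (-2)(-3) = -12
Σ = -35
Area = |Σ|/2 = 17.5.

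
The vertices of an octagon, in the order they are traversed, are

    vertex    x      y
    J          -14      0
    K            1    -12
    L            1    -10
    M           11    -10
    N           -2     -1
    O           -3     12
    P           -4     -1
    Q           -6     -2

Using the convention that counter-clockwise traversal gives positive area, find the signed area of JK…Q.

118.5

Apply the shoelace formula: 2A = Σ (x_i·y_{i+1} − x_{i+1}·y_i), indices taken mod 8.
J→K: (-14)(-12) − (1)(0) = 168
K→L: (1)(-10) − (1)(-12) = 2
L→M: (1)(-10) − (11)(-10) = 100
M→N: (11)(-1) − (-2)(-10) = -31
N→O: (-2)(12) − (-3)(-1) = -27
O→P: (-3)(-1) − (-4)(12) = 51
P→Q: (-4)(-2) − (-6)(-1) = 2
Q→J: (-6)(0) − (-14)(-2) = -28
Σ = 237
Signed area = Σ/2 = 118.5 (positive ⇒ counter-clockwise traversal).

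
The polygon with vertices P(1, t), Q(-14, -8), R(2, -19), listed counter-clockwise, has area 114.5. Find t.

-4

Write out the shoelace sum; only the two edges meeting at P involve t:
2·Area = [(2·t − 1·(-19)) + (1·(-8) − (-14)·t)] + 282
       = 16·t + 293 = 229
⇒ t = -4.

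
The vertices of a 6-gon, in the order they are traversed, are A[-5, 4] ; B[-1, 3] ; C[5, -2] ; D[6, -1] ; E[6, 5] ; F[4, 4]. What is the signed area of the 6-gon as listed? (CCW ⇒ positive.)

29.5

Apply the shoelace formula: 2A = Σ (x_i·y_{i+1} − x_{i+1}·y_i), indices taken mod 6.
Cross-terms: -11, -13, 7, 36, 4, 36  ⇒  Σ = 59
Signed area = Σ/2 = 29.5 (positive ⇒ counter-clockwise traversal).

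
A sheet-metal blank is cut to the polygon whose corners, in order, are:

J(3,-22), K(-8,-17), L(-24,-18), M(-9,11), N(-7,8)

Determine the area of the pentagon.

391

Apply the shoelace formula: 2A = Σ (x_i·y_{i+1} − x_{i+1}·y_i), indices taken mod 5.
Σ = (-227) + (-264) + (-426) + (5) + (130) = -782
Area = |Σ|/2 = 391.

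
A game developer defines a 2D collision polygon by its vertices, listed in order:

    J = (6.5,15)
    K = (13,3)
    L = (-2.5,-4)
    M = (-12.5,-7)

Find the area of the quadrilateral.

Apply the shoelace formula: 2A = Σ (x_i·y_{i+1} − x_{i+1}·y_i), indices taken mod 4.
Σ = (-175.5) + (-44.5) + (-32.5) + (-142) = -394.5
Area = |Σ|/2 = 197.25.

197.25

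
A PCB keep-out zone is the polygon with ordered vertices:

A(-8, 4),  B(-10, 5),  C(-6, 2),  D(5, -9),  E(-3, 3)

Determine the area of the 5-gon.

Apply Gauss's area formula: 2A = Σ (x_i·y_{i+1} − x_{i+1}·y_i), indices taken mod 5.
Σ = (0) + (10) + (44) + (-12) + (12) = 54
Area = |Σ|/2 = 27.

27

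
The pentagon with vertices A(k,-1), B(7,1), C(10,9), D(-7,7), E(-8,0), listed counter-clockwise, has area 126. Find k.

Write out the shoelace sum; only the two edges meeting at A involve k:
2·Area = [((-8)·(-1) − k·0) + (k·1 − 7·(-1))] + 242
       = 1·k + 257 = 252
⇒ k = -5.

-5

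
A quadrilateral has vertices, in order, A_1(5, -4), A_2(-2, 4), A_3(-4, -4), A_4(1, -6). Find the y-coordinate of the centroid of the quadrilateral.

Apply the shoelace (surveyor's) formula. First the cross-terms c_i = x_i·y_{i+1} − x_{i+1}·y_i:
  12, 24, 28, 26  ⇒  2A = 90, A = 45.
Then Σ (y_i + y_{i+1})·c_i = -540, so ȳ = -540 / (6·45) = -2.

-2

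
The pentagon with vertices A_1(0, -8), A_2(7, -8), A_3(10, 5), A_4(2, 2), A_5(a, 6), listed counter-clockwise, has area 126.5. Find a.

-6

The doubled signed area Σ (x_i y_{i+1} − x_{i+1} y_i) is linear in a.
With a=0 it equals 193; the coefficient of a is -10 (from the two edges through A_5).
So -10·a + 193 = 2·126.5 = 253 ⇒ a = -6.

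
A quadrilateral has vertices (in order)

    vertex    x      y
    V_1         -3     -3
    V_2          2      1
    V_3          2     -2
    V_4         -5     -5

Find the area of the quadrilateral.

11.5

Σ = (3) + (-6) + (-20) + (0) = -23
Area = |Σ|/2 = 11.5.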